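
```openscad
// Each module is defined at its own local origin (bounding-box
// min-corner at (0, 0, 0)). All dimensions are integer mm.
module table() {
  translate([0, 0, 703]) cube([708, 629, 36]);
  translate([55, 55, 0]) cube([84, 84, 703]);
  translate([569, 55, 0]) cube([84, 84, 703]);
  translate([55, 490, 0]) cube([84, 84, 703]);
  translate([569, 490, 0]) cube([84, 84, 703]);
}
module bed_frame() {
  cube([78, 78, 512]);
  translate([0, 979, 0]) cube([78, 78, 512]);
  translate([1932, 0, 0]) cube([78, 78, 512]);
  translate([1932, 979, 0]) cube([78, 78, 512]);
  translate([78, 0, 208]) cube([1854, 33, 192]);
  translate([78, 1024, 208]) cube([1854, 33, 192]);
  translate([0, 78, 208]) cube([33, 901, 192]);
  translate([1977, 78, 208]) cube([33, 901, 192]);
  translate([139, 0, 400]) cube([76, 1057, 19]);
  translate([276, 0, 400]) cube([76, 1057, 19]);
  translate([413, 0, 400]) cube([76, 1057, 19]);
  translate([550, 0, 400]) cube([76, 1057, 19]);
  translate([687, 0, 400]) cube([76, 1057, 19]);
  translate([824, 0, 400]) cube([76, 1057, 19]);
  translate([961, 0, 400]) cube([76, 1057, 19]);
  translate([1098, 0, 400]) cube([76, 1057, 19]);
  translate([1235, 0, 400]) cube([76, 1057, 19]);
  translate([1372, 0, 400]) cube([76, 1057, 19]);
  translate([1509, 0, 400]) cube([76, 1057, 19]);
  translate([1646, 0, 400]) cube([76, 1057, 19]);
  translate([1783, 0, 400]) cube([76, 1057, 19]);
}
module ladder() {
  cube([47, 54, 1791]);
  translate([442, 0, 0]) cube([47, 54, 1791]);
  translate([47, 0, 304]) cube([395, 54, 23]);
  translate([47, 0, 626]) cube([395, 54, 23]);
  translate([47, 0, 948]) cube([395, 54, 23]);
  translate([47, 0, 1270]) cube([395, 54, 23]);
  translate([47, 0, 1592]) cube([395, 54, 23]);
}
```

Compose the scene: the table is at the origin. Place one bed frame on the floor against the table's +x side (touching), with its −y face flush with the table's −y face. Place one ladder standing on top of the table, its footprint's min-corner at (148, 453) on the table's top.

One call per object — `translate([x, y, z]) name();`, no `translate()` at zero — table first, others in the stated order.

table();
translate([708, 0, 0]) bed_frame();
translate([148, 453, 739]) ladder();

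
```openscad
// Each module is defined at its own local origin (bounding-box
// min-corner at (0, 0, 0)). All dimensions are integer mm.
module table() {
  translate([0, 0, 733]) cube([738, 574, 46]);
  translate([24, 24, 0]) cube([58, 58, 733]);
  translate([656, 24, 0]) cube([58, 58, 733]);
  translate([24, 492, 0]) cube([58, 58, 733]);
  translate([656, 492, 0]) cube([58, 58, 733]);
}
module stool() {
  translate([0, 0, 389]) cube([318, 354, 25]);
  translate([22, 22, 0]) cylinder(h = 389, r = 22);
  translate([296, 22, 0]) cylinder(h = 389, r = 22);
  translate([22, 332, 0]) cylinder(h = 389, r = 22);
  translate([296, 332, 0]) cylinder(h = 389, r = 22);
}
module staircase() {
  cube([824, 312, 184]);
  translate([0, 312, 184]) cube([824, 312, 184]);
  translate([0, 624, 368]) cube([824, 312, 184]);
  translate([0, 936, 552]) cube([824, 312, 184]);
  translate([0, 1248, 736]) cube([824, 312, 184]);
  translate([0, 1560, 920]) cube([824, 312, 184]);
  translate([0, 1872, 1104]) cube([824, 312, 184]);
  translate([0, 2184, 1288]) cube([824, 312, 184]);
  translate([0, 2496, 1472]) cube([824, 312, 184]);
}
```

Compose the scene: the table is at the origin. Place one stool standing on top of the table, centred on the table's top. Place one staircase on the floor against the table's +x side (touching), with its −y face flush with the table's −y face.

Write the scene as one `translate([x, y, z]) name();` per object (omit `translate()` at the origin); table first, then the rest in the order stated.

table();
translate([210, 110, 779]) stool();
translate([738, 0, 0]) staircase();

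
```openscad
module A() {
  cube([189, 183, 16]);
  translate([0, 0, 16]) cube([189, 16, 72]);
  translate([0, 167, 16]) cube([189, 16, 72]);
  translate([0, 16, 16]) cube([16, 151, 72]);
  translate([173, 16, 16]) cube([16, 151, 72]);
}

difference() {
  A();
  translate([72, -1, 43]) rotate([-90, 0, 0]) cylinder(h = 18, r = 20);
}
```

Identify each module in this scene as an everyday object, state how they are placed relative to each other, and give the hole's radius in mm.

A is an open box. The open box has a circular hole through its front wall. The hole's radius is 20 mm.

The subtracted cylinder has r = 20 mm.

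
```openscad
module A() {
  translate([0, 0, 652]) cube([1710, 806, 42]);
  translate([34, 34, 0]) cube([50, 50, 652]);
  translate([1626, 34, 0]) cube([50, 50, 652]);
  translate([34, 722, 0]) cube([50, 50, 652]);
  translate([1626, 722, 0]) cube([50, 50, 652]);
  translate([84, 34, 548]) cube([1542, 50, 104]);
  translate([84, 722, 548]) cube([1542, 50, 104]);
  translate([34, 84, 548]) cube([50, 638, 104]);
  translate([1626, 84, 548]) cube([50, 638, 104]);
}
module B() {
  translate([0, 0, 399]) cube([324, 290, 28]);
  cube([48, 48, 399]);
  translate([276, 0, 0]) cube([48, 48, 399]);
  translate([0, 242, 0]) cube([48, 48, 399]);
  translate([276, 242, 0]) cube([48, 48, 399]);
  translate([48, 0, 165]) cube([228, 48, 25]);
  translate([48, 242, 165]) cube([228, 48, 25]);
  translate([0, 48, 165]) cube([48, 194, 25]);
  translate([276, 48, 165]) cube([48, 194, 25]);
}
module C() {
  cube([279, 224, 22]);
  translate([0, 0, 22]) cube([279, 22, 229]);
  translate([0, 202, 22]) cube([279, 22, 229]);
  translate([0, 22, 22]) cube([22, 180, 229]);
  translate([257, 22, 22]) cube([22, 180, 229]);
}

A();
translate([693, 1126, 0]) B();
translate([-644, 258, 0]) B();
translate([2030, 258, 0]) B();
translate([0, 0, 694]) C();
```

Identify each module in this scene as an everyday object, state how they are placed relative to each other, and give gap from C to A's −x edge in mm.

The open box's min-x is at 0; the table's min-x is 0; gap = 0 mm.

A is a table. B is a stool. C is an open box. Three stools sit around the table at the +y, −x, +x sides. The open box is on top of the table. The gap from the open box to the table's −x edge is 0 mm.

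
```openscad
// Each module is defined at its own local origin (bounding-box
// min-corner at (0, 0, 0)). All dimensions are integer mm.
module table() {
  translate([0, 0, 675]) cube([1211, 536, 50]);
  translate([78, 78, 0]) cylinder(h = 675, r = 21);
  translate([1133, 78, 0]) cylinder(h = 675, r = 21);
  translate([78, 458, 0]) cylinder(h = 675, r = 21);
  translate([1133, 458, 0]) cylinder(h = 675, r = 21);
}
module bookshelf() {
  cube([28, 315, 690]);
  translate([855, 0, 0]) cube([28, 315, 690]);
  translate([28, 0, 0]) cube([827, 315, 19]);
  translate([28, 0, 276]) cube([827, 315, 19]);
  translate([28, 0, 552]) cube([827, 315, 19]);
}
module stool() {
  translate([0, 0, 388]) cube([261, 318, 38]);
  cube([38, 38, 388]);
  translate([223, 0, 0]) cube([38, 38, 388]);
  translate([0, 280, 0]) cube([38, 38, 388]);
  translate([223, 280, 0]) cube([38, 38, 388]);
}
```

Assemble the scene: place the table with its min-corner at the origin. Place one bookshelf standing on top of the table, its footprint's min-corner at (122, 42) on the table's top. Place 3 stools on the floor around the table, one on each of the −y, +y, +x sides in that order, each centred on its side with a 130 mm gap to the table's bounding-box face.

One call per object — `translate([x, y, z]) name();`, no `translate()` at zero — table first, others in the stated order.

table();
translate([122, 42, 725]) bookshelf();
translate([475, -448, 0]) stool();
translate([475, 666, 0]) stool();
translate([1341, 109, 0]) stool();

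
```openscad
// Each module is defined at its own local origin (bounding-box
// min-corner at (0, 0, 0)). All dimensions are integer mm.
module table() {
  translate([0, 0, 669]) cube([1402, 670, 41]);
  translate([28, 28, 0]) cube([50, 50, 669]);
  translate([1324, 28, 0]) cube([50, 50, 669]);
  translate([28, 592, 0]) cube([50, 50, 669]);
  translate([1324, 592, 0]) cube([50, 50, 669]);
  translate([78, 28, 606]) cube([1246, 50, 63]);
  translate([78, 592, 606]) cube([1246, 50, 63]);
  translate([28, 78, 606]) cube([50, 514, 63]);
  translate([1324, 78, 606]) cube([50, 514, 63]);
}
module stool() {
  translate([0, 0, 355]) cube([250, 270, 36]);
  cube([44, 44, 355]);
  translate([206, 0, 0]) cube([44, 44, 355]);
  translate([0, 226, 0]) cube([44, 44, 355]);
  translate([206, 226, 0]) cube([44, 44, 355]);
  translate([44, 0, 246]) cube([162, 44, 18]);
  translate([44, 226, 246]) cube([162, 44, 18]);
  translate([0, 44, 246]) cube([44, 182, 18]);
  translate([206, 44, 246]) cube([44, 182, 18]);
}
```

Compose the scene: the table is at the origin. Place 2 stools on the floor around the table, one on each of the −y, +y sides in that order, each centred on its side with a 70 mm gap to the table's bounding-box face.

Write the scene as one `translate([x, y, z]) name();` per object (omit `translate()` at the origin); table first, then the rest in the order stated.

table();
translate([576, -340, 0]) stool();
translate([576, 740, 0]) stool();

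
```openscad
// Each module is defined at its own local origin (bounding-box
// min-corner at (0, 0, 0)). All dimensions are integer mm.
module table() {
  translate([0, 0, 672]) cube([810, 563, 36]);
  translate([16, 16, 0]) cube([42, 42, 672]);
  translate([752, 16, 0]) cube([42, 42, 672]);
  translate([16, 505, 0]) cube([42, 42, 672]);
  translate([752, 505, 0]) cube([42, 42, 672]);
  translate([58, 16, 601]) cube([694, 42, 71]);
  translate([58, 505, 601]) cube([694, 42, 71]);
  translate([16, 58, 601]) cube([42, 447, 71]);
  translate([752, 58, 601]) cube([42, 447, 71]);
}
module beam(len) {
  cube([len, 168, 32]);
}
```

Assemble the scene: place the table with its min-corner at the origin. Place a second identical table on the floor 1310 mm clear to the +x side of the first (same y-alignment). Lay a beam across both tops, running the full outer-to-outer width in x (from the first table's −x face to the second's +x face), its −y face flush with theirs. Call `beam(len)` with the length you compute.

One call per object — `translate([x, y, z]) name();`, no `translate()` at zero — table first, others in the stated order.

table();
translate([2120, 0, 0]) table();
translate([0, 0, 708]) beam(2930);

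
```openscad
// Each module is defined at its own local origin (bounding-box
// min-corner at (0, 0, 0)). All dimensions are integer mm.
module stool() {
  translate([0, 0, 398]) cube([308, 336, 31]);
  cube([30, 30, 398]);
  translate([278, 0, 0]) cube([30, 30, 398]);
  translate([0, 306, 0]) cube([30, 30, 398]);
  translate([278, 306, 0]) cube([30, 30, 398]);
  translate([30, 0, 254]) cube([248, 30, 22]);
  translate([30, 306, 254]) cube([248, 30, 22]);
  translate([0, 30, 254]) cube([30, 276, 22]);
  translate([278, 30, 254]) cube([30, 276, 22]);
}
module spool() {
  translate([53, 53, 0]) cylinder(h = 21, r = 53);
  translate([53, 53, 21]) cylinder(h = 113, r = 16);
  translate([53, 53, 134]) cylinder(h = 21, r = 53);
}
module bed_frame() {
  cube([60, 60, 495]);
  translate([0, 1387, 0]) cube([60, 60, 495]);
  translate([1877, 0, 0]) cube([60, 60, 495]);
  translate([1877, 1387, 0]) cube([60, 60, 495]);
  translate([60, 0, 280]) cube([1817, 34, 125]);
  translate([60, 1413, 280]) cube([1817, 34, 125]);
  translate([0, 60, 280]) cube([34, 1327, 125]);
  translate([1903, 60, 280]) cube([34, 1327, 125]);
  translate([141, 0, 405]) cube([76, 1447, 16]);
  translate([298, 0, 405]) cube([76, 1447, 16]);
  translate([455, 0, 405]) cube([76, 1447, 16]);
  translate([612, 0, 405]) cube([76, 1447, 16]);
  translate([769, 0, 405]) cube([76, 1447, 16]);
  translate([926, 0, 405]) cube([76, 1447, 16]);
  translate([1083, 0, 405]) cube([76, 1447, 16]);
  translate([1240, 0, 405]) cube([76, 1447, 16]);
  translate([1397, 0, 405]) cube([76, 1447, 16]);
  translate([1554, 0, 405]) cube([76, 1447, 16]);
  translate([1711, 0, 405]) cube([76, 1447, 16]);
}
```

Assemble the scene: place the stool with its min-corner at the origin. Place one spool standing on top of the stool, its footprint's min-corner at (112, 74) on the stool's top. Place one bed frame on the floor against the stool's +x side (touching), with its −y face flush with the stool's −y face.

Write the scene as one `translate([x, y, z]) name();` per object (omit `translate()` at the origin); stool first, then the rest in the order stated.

stool();
translate([112, 74, 429]) spool();
translate([308, 0, 0]) bed_frame();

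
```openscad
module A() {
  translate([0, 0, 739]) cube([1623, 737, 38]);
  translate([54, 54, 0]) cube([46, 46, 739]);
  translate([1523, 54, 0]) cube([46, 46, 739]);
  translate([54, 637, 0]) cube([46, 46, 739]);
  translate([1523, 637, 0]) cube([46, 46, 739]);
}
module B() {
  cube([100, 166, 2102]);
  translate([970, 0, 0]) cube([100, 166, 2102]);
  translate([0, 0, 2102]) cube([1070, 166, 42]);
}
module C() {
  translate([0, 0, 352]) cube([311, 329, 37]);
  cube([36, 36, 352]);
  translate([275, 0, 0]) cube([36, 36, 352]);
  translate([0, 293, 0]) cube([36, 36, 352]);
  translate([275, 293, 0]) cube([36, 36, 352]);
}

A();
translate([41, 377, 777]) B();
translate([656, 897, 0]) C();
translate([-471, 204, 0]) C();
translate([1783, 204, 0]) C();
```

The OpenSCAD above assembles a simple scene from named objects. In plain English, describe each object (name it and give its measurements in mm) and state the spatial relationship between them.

A is a table with a 1623×737 mm rectangular top, 38 mm thick, top surface at z = 777 mm, supported by four 46×46 mm square legs, each inset 54 mm from the nearest pair of top edges, running from the floor.

B is a door frame. The clear opening is 870 mm wide and 2102 mm high. Two 100 mm wide jambs, 166 mm deep, stand either side of the opening from the floor to the top of the opening. A 42 mm thick head sits across the top of both jambs, spanning the full outside width of the frame.

C is a simple wooden stool: a rectangular seat 311 mm (x) by 329 mm (y), 37 mm thick, top face at z = 389 mm, on four square legs, each 36×36 mm in cross-section. The legs rest on z = 0, each flush with a corner of the seat.

The door frame is on top of the table. Three stools sit around the table at the +y, −x, +x sides.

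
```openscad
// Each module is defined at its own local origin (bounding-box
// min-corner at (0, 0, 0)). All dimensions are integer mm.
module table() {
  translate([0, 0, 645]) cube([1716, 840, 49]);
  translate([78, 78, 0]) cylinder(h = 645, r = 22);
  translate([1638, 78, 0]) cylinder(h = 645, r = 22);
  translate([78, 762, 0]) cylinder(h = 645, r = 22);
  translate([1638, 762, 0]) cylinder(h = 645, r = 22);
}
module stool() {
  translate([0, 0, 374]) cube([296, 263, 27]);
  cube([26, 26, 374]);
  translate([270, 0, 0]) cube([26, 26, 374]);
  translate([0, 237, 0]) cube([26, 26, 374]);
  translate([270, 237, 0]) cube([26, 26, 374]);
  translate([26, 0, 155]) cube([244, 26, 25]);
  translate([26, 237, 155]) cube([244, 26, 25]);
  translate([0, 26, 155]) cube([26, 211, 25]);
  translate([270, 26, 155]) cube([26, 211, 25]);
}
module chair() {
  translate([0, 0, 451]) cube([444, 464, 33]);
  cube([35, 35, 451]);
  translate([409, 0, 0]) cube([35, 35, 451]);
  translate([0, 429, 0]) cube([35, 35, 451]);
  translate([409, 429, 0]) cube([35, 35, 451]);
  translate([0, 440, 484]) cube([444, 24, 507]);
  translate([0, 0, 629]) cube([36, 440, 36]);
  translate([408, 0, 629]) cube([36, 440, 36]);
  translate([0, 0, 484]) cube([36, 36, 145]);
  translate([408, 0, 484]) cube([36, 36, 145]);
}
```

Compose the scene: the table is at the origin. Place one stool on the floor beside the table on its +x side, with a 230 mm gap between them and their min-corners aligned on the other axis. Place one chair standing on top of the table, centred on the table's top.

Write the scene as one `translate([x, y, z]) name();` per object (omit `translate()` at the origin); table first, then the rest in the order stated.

table();
translate([1946, 0, 0]) stool();
translate([636, 188, 694]) chair();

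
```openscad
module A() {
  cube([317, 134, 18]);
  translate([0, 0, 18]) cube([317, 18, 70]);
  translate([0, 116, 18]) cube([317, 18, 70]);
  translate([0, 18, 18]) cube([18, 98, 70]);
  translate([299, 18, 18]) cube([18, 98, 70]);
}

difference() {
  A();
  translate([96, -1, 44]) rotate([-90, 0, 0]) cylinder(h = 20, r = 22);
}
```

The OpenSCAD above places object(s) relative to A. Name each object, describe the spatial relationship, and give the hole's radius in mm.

The subtracted cylinder has r = 22 mm.

A is an open box. The open box has a circular hole through its front wall. The hole's radius is 22 mm.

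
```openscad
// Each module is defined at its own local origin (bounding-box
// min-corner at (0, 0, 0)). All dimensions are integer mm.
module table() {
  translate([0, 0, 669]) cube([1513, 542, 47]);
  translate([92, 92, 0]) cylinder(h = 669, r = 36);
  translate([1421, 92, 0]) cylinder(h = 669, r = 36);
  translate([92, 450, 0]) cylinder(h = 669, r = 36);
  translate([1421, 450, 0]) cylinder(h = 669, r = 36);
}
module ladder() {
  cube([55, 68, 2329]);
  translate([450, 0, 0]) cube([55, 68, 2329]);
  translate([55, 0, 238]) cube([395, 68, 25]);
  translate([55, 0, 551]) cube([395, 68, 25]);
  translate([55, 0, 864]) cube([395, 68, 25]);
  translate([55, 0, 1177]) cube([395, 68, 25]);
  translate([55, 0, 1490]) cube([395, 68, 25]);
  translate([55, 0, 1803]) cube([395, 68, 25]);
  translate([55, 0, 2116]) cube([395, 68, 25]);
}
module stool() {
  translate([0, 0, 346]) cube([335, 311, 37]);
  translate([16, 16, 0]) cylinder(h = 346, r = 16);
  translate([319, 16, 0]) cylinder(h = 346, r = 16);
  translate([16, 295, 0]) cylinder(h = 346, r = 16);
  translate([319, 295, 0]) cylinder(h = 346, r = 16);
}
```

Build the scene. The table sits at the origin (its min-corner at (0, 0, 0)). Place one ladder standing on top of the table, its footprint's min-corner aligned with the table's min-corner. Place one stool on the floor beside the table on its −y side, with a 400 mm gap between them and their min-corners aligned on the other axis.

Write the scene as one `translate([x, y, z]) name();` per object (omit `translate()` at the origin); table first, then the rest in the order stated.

table();
translate([0, 0, 716]) ladder();
translate([0, -711, 0]) stool();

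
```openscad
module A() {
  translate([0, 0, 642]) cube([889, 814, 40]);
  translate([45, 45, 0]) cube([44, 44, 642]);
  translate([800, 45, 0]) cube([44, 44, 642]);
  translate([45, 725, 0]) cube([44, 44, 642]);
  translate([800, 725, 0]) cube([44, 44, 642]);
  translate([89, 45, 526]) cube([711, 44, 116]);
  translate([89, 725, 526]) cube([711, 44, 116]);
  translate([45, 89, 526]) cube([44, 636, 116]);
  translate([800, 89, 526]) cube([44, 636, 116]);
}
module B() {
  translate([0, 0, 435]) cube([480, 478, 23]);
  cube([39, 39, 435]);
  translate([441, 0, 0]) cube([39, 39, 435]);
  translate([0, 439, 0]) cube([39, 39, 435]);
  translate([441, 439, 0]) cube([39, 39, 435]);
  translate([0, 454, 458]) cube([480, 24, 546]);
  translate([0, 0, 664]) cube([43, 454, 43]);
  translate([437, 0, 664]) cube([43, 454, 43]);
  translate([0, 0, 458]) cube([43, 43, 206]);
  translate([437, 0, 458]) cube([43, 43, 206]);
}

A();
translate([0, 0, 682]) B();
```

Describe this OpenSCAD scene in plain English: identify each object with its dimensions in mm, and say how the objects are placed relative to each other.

A is a rectangular dining table. The top is 889×814×40 mm with its upper surface at z = 682 mm. It stands on four 44×44 mm square legs, each inset 45 mm from the nearest pair of top edges, running from the floor to the underside of the top. Four apron rails, 44 mm thick and 116 mm tall, run between adjacent legs with their top edges flush with the underside of the top and their outer faces flush with the legs' outer faces.

B is a chair: 480×478 mm seat, 23 mm thick, top at z = 458 mm, on four 39 mm square corner legs flush with the seat edges. A 24 mm thick backrest slab spans the full seat width, extending 546 mm above the seat top, its back face flush with the seat's +y edge. Two armrests of 43×43 mm section run along each side from the seat's front edge to the front of the backrest, top faces 249 mm above the seat top and outer faces flush with the seat's x-edges; a 43×43 mm post under the front of each armrest stands on the seat at the front corner.

The chair is on top of the table.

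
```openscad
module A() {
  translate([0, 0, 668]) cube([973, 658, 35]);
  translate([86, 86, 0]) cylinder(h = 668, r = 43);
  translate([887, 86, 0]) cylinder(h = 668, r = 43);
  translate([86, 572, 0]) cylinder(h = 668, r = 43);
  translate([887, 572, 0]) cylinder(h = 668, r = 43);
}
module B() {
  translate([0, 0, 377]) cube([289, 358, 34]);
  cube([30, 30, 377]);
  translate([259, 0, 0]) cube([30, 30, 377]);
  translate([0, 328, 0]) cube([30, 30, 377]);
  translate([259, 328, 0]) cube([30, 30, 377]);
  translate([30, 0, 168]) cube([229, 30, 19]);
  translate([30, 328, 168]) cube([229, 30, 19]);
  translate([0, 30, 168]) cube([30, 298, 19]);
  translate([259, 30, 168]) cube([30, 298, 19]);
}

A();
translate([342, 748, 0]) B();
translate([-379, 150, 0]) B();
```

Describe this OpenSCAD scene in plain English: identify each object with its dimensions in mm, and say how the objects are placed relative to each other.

A is a rectangular dining table. The top is 973×658×35 mm with its upper surface at z = 703 mm. It stands on four round legs of 86 mm diameter, each leg's bounding box inset 43 mm from the nearest pair of top edges, running from the floor to the underside of the top.

B is a simple wooden stool: a rectangular seat 289 mm (x) by 358 mm (y), 34 mm thick, top face at z = 411 mm, on four square legs, each 30×30 mm in cross-section. The legs rest on z = 0, each flush with a corner of the seat. Four stretchers, 30 mm wide and 19 mm tall, connect adjacent legs with their undersides at z = 168 mm, each running between the inner faces of the legs it joins and aligned with the legs' outer faces on the other axis.

Two stools sit around the table at the +y, −x sides.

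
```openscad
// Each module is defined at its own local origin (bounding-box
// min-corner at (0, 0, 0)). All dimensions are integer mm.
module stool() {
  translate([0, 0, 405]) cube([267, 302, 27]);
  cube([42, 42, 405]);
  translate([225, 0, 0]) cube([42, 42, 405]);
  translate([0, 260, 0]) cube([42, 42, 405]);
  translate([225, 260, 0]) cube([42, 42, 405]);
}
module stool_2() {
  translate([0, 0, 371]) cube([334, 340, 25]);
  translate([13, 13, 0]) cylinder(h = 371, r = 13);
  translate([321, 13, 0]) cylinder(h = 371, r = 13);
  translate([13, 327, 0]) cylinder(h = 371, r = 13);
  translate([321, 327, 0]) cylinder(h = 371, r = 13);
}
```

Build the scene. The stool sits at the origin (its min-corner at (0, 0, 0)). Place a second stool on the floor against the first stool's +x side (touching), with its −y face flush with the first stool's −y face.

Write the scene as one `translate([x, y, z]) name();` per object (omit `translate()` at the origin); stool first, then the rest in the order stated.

stool();
translate([267, 0, 0]) stool_2();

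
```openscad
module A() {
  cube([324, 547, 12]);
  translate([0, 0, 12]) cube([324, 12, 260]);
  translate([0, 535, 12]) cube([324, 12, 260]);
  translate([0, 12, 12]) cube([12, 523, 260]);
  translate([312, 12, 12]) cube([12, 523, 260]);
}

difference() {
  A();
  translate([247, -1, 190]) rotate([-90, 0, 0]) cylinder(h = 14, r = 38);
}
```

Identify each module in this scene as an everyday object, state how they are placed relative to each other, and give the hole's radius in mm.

A is an open box. The open box has a circular hole through its front wall. The hole's radius is 38 mm.

The subtracted cylinder has r = 38 mm.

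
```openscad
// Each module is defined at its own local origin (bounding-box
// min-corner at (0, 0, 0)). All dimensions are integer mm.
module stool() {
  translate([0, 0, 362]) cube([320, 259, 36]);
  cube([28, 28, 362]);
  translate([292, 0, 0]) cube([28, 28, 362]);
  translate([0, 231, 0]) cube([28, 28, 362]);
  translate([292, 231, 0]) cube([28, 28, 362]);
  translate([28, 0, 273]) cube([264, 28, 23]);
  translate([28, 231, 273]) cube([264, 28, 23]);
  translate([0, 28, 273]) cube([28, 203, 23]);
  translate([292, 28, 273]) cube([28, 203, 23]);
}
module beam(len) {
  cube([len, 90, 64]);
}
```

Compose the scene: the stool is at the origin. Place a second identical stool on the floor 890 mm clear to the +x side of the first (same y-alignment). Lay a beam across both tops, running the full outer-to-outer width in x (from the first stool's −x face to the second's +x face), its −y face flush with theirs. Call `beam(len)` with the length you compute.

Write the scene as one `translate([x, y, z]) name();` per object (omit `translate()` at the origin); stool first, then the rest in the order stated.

stool();
translate([1210, 0, 0]) stool();
translate([0, 0, 398]) beam(1530);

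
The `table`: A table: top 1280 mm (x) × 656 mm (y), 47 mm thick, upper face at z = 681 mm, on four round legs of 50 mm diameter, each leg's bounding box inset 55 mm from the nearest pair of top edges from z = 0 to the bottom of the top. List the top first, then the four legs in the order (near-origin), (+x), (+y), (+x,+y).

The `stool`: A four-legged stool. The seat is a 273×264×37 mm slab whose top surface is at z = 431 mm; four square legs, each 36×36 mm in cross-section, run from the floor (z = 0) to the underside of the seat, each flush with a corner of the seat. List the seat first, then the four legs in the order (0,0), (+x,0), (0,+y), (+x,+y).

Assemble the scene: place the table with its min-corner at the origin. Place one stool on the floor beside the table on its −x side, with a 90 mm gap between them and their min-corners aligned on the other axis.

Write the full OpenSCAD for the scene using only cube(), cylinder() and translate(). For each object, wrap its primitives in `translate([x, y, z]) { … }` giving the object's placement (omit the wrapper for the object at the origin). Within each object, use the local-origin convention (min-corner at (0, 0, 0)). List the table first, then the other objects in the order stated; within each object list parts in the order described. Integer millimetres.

translate([0, 0, 634]) cube([1280, 656, 47]);
translate([80, 80, 0]) cylinder(h = 634, r = 25);
translate([1200, 80, 0]) cylinder(h = 634, r = 25);
translate([80, 576, 0]) cylinder(h = 634, r = 25);
translate([1200, 576, 0]) cylinder(h = 634, r = 25);
translate([-363, 0, 0]) {
  translate([0, 0, 394]) cube([273, 264, 37]);
  cube([36, 36, 394]);
  translate([237, 0, 0]) cube([36, 36, 394]);
  translate([0, 228, 0]) cube([36, 36, 394]);
  translate([237, 228, 0]) cube([36, 36, 394]);
}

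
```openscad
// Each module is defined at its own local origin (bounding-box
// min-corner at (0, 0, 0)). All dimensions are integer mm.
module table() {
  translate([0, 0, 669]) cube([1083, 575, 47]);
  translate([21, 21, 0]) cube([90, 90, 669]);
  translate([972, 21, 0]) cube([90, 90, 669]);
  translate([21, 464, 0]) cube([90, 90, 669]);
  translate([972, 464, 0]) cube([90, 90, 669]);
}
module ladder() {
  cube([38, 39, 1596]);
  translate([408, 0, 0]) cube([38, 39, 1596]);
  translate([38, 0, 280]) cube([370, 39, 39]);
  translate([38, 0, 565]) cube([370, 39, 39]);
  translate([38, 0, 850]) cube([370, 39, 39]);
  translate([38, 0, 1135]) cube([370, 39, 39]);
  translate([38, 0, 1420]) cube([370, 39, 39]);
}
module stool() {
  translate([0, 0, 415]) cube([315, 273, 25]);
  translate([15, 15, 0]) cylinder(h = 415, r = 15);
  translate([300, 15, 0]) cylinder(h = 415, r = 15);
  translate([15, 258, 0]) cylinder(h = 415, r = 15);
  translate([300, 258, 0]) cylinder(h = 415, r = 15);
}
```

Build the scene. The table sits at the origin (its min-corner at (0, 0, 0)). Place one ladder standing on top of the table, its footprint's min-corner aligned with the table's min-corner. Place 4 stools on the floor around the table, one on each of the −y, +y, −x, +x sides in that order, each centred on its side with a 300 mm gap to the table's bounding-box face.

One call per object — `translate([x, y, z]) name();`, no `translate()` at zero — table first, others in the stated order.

table();
translate([0, 0, 716]) ladder();
translate([384, -573, 0]) stool();
translate([384, 875, 0]) stool();
translate([-615, 151, 0]) stool();
translate([1383, 151, 0]) stool();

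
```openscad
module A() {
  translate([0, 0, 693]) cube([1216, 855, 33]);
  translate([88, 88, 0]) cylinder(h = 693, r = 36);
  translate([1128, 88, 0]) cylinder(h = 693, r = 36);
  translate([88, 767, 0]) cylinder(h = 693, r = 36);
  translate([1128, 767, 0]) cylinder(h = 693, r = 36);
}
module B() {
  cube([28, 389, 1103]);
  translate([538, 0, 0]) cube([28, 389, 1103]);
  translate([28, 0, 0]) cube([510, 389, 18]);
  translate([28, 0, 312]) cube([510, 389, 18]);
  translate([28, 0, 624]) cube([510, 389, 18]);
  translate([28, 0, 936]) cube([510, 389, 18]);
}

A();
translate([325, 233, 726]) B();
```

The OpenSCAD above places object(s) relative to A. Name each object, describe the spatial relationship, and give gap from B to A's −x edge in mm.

A is a table. B is a bookshelf. The bookshelf is on top of the table, centred. The gap from the bookshelf to the table's −x edge is 325 mm.

The bookshelf's min-x is at 325; the table's min-x is 0; gap = 325 mm.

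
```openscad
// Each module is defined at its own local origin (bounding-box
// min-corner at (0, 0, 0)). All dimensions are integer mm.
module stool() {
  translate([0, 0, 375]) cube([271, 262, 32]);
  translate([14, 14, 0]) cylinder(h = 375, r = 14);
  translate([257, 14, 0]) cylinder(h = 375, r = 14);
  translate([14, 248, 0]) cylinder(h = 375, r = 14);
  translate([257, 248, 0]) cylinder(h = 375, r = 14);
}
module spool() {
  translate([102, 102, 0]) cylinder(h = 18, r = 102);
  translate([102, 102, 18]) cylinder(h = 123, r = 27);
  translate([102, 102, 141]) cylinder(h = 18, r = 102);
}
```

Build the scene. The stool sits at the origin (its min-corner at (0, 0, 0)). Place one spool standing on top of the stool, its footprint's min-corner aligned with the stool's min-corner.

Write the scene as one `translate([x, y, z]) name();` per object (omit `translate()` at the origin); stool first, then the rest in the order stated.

stool();
translate([0, 0, 407]) spool();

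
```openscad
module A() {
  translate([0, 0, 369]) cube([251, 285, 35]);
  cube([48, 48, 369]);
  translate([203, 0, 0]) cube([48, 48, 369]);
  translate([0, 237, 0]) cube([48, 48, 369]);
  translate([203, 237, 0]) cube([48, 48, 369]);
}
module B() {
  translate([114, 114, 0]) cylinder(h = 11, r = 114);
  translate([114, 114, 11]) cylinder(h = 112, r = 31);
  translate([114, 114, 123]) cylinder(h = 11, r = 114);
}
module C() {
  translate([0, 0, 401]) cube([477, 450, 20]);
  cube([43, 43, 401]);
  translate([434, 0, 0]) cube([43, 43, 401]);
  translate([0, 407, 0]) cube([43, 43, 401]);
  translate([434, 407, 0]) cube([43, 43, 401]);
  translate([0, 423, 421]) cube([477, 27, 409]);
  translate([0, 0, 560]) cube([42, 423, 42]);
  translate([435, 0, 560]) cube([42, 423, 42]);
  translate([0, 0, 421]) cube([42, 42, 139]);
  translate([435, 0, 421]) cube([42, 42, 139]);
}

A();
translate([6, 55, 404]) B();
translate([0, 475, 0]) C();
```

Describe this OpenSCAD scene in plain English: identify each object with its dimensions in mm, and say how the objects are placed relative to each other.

A is a simple wooden stool: a rectangular seat 251 mm (x) by 285 mm (y), 35 mm thick, top face at z = 404 mm, on four square legs, each 48×48 mm in cross-section. The legs rest on z = 0, each flush with a corner of the seat.

B is a spool: two coaxial disc flanges of radius 114 mm and thickness 11 mm, joined by a core cylinder of radius 31 mm and height 112 mm. The lower flange rests on z = 0 and the three cylinders share a vertical axis.

C is a chair. The seat is a 477×450×20 mm slab with its top at z = 421 mm, on four 43×43 mm corner legs (flush with the seat edges, standing on z = 0). A flat backrest 27 mm thick, 409 mm tall, spans the full seat width and rises from the seat top along its +y edge, rear face flush with the rear of the seat. Two armrests of 42×42 mm section run along each side from the seat's front edge to the front of the backrest, top faces 181 mm above the seat top and outer faces flush with the seat's x-edges; a 42×42 mm post under the front of each armrest stands on the seat at the front corner.

The spool is on top of the stool. The chair is on the floor beside the stool on its +y side.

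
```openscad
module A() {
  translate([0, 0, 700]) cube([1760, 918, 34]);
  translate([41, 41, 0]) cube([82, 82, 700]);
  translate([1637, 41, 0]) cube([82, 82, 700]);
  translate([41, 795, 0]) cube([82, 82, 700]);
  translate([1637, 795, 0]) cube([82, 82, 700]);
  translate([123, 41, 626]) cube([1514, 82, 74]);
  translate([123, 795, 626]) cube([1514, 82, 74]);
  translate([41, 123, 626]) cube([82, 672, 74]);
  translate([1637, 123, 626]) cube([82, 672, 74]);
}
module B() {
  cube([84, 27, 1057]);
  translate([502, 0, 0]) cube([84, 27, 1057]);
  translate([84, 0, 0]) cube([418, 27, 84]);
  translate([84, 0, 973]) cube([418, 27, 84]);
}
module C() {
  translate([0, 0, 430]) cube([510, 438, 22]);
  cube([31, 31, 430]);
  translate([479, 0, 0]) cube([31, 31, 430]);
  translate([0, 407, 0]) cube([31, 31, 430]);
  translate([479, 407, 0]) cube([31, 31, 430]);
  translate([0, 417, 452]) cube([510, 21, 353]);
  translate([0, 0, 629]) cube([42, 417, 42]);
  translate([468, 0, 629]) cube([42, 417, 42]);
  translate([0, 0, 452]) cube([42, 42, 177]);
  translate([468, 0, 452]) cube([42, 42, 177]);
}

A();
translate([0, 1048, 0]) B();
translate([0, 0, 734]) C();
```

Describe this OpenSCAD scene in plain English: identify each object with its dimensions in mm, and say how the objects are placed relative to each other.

A is a table with a 1760×918 mm rectangular top, 34 mm thick, top surface at z = 734 mm, supported by four 82×82 mm square legs, each inset 41 mm from the nearest pair of top edges, running from the floor. Four apron rails, 82 mm thick and 74 mm tall, run between adjacent legs with their top edges flush with the underside of the top and their outer faces flush with the legs' outer faces.

B is a rectangular picture frame lying in the x–z plane (depth along y). The opening is 418 mm wide (x) by 889 mm tall (z), surrounded by a border 84 mm wide on all four sides. The frame is 27 mm deep and is made of two full-height vertical stiles with two horizontal rails fitted between them.

C is a chair. The seat is a 510×438×22 mm slab with its top at z = 452 mm, on four 31×31 mm corner legs (flush with the seat edges, standing on z = 0). A flat backrest 21 mm thick, 353 mm tall, spans the full seat width and rises from the seat top along its +y edge, rear face flush with the rear of the seat. Two armrests of 42×42 mm section run along each side from the seat's front edge to the front of the backrest, top faces 219 mm above the seat top and outer faces flush with the seat's x-edges; a 42×42 mm post under the front of each armrest stands on the seat at the front corner.

The picture frame is on the floor beside the table on its +y side. The chair is on top of the table.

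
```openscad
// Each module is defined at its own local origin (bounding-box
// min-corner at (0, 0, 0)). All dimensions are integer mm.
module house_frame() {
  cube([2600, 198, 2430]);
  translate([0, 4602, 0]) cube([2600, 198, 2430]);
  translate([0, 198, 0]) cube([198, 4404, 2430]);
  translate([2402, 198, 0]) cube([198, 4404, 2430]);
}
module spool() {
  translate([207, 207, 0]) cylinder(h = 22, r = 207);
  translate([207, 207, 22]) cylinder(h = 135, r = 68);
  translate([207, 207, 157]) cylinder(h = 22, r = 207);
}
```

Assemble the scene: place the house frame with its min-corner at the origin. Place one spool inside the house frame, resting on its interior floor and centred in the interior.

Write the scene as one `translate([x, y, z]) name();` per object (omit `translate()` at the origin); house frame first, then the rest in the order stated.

house_frame();
translate([1093, 2193, 0]) spool();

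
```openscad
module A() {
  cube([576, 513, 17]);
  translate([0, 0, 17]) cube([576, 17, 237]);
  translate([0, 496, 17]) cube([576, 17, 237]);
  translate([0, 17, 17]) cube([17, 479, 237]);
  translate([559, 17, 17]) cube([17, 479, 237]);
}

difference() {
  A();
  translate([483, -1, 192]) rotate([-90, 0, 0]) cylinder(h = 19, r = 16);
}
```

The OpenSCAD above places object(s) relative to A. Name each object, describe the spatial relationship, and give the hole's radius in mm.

A is an open box. The open box has a circular hole through its front wall. The hole's radius is 16 mm.

The subtracted cylinder has r = 16 mm.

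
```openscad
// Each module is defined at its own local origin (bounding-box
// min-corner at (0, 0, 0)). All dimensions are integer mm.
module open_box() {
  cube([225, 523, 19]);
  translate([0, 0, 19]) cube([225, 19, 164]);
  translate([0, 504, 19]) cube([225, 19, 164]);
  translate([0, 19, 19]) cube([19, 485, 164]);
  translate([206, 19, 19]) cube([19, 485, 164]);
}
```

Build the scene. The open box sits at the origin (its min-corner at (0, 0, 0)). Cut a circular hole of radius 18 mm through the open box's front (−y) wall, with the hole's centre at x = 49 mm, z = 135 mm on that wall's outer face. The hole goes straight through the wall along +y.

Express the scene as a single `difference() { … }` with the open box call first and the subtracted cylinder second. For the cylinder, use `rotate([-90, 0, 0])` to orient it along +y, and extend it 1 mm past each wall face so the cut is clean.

difference() {
  open_box();
  translate([49, -1, 135]) rotate([-90, 0, 0]) cylinder(h = 21, r = 18);
}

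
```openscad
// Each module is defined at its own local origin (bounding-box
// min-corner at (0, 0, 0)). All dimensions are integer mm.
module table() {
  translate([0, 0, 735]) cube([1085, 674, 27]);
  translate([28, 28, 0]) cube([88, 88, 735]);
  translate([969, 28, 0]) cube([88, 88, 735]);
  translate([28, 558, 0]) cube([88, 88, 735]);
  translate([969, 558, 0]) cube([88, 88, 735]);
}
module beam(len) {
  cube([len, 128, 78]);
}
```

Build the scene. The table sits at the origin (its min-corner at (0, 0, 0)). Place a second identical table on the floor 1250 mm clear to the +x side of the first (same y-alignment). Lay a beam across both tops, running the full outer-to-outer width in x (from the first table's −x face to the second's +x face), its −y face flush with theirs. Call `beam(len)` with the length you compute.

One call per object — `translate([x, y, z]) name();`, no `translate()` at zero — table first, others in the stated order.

table();
translate([2335, 0, 0]) table();
translate([0, 0, 762]) beam(3420);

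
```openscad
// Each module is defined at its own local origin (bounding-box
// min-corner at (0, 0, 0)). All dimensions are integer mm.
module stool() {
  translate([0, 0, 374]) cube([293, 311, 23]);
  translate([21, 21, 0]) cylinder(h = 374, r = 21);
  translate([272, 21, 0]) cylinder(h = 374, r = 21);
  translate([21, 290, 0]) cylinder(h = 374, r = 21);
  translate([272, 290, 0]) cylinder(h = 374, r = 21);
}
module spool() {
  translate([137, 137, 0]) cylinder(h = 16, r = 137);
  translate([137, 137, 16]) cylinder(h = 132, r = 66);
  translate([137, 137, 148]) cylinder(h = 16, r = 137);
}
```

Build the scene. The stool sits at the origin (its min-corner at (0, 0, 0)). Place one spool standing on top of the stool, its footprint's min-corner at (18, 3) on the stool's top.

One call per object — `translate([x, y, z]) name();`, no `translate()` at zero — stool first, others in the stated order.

stool();
translate([18, 3, 397]) spool();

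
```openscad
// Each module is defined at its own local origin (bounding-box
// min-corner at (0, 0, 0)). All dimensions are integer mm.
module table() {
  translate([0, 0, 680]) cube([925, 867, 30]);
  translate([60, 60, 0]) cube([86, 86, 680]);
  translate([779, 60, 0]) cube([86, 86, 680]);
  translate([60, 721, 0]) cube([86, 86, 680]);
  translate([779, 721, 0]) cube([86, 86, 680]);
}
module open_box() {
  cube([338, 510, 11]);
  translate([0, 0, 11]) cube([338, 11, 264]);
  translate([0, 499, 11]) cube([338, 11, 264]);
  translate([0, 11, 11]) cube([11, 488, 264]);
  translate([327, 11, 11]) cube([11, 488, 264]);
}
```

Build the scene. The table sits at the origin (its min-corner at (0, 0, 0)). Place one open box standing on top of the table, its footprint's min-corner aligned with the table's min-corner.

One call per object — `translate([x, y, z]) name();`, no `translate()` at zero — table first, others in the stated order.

table();
translate([0, 0, 710]) open_box();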